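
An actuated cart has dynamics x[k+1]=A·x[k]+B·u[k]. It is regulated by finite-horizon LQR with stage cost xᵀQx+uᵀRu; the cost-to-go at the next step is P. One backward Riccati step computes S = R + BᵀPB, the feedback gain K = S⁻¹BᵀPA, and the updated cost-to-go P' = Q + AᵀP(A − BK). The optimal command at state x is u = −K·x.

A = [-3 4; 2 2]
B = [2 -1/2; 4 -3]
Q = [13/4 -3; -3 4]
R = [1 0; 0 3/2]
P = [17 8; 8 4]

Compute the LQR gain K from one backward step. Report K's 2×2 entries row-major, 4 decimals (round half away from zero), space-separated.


BᵀP = [66.0000 32.0000; -32.5000 -16.0000]
S = R + BᵀPB = [1 0; 0 3/2] + [260.0000 -129.0000; -129.0000 64.2500] = [261.0000 -129.0000; -129.0000 65.7500]
BᵀPA = [-134.0000 328.0000; 65.5000 -162.0000]
K = S⁻¹·BᵀPA = [-0.6946 1.2852; -0.3665 0.0577]
A−BK = [-1.7941 1.4584; 3.6787 -2.9678]
AᵀP(A−BK) = [3.9355 -3.5594; -3.5594 3.7941]
P' = Q + AᵀP(A−BK) = [7.1855 -6.5594; -6.5594 7.7941]
tr(P') = 14.9797

-0.6946 1.2852 -0.3665 0.0577


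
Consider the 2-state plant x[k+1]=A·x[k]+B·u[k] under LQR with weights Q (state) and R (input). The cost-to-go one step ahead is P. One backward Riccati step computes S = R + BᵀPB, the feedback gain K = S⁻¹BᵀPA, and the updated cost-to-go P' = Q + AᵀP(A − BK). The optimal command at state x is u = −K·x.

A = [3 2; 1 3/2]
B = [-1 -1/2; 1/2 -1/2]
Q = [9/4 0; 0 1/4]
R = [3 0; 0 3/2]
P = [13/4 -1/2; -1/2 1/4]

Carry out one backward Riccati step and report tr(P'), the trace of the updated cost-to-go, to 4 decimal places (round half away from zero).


BᵀP = [-3.5000 0.6250; -1.3750 0.1250]
S = R + BᵀPB = [3 0; 0 3/2] + [3.8125 1.4375; 1.4375 0.6250] = [6.8125 1.4375; 1.4375 2.1250]
BᵀPA = [-9.8750 -6.0625; -4.0000 -2.5625]
K = S⁻¹·BᵀPA = [-1.2276 -0.7413; -1.0519 -0.7044]
A−BK = [1.2465 0.9065; 1.0878 1.5184]
AᵀP(A−BK) = [10.1700 6.4873; 6.4873 4.2635]
P' = Q + AᵀP(A−BK) = [12.4200 6.4873; 6.4873 4.5135]
tr(P') = 16.9334

16.9334


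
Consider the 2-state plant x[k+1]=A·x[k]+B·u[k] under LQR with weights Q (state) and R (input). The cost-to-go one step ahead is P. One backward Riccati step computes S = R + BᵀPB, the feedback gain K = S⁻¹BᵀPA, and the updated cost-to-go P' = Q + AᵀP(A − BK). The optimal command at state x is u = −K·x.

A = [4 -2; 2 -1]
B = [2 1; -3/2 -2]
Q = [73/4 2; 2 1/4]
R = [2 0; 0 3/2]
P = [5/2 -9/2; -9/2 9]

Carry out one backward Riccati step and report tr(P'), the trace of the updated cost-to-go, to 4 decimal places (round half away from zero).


BᵀP = [11.7500 -22.5000; 11.5000 -22.5000]
S = R + BᵀPB = [2 0; 0 3/2] + [57.2500 56.7500; 56.7500 56.5000] = [59.2500 56.7500; 56.7500 58.0000]
BᵀPA = [2.0000 -1.0000; 1.0000 -0.5000]
K = S⁻¹·BᵀPA = [0.2744 -0.1372; -0.2512 0.1256]
A−BK = [3.7025 -1.8512; 1.9091 -0.9546]
AᵀP(A−BK) = [3.7025 -1.8512; -1.8512 0.9256]
P' = Q + AᵀP(A−BK) = [21.9525 0.1488; 0.1488 1.1756]
tr(P') = 23.1281

23.1281


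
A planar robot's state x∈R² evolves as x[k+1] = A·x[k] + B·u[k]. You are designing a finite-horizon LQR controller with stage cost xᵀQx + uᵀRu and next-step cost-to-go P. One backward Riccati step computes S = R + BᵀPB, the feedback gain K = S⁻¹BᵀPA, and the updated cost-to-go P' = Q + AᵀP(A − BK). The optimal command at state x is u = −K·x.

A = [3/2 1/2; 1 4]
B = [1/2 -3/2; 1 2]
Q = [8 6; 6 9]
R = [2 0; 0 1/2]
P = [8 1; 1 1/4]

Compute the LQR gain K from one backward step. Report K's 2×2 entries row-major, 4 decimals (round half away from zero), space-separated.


BᵀP = [5.0000 0.7500; -10.0000 -1.0000]
S = R + BᵀPB = [2 0; 0 1/2] + [3.2500 -6.0000; -6.0000 13.0000] = [5.2500 -6.0000; -6.0000 13.5000]
BᵀPA = [8.2500 5.5000; -16.0000 -9.0000]
K = S⁻¹·BᵀPA = [0.4409 0.5806; -0.9892 -0.4086]
A−BK = [-0.2043 -0.4032; 2.5376 4.2366]
AᵀP(A−BK) = [1.7849 2.1720; 2.1720 3.1290]
P' = Q + AᵀP(A−BK) = [9.7849 8.1720; 8.1720 12.1290]
tr(P') = 21.9140

0.4409 0.5806 -0.9892 -0.4086


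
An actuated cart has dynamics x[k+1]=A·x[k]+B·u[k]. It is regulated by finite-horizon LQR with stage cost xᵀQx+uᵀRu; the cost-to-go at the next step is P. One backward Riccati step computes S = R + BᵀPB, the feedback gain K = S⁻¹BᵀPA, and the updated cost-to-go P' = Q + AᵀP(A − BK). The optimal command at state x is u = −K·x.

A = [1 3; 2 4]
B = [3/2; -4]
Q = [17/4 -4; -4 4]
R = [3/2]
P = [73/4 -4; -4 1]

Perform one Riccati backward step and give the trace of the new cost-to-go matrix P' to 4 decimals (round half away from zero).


BᵀP = [43.3750 -10.0000]
S = R + BᵀPB = [3/2] + [105.0625] = [106.5625]
BᵀPA = [23.3750 90.1250]
K = S⁻¹·BᵀPA = [0.2194 0.8457]
A−BK = [0.6710 1.7314; 2.8774 7.3830]
AᵀP(A−BK) = [1.1226 2.9806; 2.9806 8.0270]
P' = Q + AᵀP(A−BK) = [5.3726 -1.0194; -1.0194 12.0270]
tr(P') = 17.3996

17.3996


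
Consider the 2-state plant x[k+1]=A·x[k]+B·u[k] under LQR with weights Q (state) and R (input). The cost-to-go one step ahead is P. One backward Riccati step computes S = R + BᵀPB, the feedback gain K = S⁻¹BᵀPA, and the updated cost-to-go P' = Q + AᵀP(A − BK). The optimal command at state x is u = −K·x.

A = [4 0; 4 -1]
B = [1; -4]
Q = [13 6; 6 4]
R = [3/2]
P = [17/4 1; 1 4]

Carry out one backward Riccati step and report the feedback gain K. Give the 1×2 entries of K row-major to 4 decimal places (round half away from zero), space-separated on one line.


BᵀP = [0.2500 -15.0000]
S = R + BᵀPB = [3/2] + [60.2500] = [61.7500]
BᵀPA = [-59.0000 15.0000]
K = S⁻¹·BᵀPA = [-0.9555 0.2429]
A−BK = [4.9555 -0.2429; 0.1781 -0.0283]
AᵀP(A−BK) = [107.6275 -5.6680; -5.6680 0.3563]
P' = Q + AᵀP(A−BK) = [120.6275 0.3320; 0.3320 4.3563]
tr(P') = 124.9838

-0.9555 0.2429


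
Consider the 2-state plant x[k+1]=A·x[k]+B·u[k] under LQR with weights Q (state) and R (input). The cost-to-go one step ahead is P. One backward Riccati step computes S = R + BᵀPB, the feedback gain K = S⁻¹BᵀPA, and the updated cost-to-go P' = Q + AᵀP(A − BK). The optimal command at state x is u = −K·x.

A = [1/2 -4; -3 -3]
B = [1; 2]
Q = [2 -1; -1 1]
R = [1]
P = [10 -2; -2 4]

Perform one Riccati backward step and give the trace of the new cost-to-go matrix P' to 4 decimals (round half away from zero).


BᵀP = [6.0000 6.0000]
S = R + BᵀPB = [1] + [18.0000] = [19.0000]
BᵀPA = [-15.0000 -42.0000]
K = S⁻¹·BᵀPA = [-0.7895 -2.2105]
A−BK = [1.2895 -1.7895; -1.4211 1.4211]
AᵀP(A−BK) = [32.6579 -38.1579; -38.1579 55.1579]
P' = Q + AᵀP(A−BK) = [34.6579 -39.1579; -39.1579 56.1579]
tr(P') = 90.8158

90.8158


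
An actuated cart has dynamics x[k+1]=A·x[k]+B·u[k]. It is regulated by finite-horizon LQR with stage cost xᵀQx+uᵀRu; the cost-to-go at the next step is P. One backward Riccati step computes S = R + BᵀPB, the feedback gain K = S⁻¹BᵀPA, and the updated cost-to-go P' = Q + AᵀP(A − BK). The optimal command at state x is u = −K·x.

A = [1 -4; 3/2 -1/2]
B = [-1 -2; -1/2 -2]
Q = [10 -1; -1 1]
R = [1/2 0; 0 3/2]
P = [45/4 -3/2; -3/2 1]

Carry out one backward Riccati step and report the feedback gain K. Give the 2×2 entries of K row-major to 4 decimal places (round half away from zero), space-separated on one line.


-0.1040 2.8960 -0.4162 0.5838

BᵀP = [-10.5000 1.0000; -19.5000 1.0000]
S = R + BᵀPB = [1/2 0; 0 3/2] + [10.0000 19.0000; 19.0000 37.0000] = [10.5000 19.0000; 19.0000 38.5000]
BᵀPA = [-9.0000 41.5000; -18.0000 77.5000]
K = S⁻¹·BᵀPA = [-0.1040 2.8960; -0.4162 0.5838]
A−BK = [0.0636 0.0636; 0.6156 2.1156]
AᵀP(A−BK) = [0.5723 0.5723; 0.5723 8.8223]
P' = Q + AᵀP(A−BK) = [10.5723 -0.4277; -0.4277 9.8223]
tr(P') = 20.3945


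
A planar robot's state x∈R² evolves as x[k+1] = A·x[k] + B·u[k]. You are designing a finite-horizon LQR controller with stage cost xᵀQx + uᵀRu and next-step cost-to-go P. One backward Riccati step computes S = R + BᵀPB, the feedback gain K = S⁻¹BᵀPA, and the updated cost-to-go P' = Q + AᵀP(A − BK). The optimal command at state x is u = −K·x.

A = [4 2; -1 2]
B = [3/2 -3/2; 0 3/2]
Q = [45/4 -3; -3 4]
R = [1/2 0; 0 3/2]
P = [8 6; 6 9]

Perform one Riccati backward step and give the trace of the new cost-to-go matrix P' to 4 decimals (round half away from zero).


BᵀP = [12.0000 9.0000; -3.0000 4.5000]
S = R + BᵀPB = [1/2 0; 0 3/2] + [18.0000 -4.5000; -4.5000 11.2500] = [18.5000 -4.5000; -4.5000 12.7500]
BᵀPA = [39.0000 42.0000; -16.5000 3.0000]
K = S⁻¹·BᵀPA = [1.9617 2.5461; -0.6017 1.1339]
A−BK = [0.1548 -0.1183; -0.0974 0.2991]
AᵀP(A−BK) = [2.5635 1.4122; 1.4122 5.6626]
P' = Q + AᵀP(A−BK) = [13.8135 -1.5878; -1.5878 9.6626]
tr(P') = 23.4761

23.4761


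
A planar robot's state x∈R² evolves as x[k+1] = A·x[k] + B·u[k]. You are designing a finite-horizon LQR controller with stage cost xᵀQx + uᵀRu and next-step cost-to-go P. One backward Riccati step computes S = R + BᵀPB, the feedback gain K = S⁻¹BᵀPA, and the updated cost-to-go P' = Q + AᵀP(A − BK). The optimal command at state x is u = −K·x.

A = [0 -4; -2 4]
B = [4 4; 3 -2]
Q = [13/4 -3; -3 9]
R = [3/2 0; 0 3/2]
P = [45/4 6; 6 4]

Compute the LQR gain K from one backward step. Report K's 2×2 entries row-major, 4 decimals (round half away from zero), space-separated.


-0.3607 0.2977 0.3243 -1.1980

BᵀP = [63.0000 36.0000; 33.0000 16.0000]
S = R + BᵀPB = [3/2 0; 0 3/2] + [360.0000 180.0000; 180.0000 100.0000] = [361.5000 180.0000; 180.0000 101.5000]
BᵀPA = [-72.0000 -108.0000; -32.0000 -68.0000]
K = S⁻¹·BᵀPA = [-0.3607 0.2977; 0.3243 -1.1980]
A−BK = [0.1454 -0.3991; -0.2694 0.7108]
AᵀP(A−BK) = [0.4110 -0.8974; -0.8974 2.6944]
P' = Q + AᵀP(A−BK) = [3.6610 -3.8974; -3.8974 11.6944]
tr(P') = 15.3554


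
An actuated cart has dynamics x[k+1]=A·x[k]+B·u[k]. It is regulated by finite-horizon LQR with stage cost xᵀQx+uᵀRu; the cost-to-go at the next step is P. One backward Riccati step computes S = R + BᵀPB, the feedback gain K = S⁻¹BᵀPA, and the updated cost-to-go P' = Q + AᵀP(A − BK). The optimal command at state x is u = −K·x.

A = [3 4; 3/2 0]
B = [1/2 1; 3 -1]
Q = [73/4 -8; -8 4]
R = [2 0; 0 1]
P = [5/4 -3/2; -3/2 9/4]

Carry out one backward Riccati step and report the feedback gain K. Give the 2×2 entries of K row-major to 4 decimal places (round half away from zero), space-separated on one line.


0.1643 -0.2009 0.5663 1.2021

BᵀP = [-3.8750 6.0000; 2.7500 -3.7500]
S = R + BᵀPB = [2 0; 0 1] + [16.0625 -9.8750; -9.8750 6.5000] = [18.0625 -9.8750; -9.8750 7.5000]
BᵀPA = [-2.6250 -15.5000; 2.6250 11.0000]
K = S⁻¹·BᵀPA = [0.1643 -0.2009; 0.5663 1.2021]
A−BK = [2.3516 2.8983; 1.5735 1.8049]
AᵀP(A−BK) = [1.7572 2.3170; 2.3170 3.6624]
P' = Q + AᵀP(A−BK) = [20.0072 -5.6830; -5.6830 7.6624]
tr(P') = 27.6696


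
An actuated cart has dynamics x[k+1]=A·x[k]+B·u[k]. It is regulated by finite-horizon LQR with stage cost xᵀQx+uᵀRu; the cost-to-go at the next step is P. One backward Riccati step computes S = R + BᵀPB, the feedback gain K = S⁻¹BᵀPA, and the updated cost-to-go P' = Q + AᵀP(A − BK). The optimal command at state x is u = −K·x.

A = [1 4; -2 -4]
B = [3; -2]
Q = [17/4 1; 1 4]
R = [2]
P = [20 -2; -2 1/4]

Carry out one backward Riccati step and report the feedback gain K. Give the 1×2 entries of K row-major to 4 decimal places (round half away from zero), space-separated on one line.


0.3720 1.3623

BᵀP = [64.0000 -6.5000]
S = R + BᵀPB = [2] + [205.0000] = [207.0000]
BᵀPA = [77.0000 282.0000]
K = S⁻¹·BᵀPA = [0.3720 1.3623]
A−BK = [-0.1159 -0.0870; -1.2560 -1.2754]
AᵀP(A−BK) = [0.3575 1.1014; 1.1014 3.8261]
P' = Q + AᵀP(A−BK) = [4.6075 2.1014; 2.1014 7.8261]
tr(P') = 12.4336


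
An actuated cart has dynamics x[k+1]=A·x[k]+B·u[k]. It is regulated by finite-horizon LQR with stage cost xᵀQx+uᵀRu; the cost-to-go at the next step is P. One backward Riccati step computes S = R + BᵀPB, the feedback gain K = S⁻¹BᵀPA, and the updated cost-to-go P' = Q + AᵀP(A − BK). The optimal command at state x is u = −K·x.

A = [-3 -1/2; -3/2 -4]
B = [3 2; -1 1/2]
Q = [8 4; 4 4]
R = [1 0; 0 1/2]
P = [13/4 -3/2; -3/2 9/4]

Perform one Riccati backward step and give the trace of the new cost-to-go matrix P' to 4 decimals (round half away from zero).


BᵀP = [11.2500 -6.7500; 5.7500 -1.8750]
S = R + BᵀPB = [1 0; 0 1/2] + [40.5000 19.1250; 19.1250 10.5625] = [41.5000 19.1250; 19.1250 11.0625]
BᵀPA = [-23.6250 21.3750; -14.4375 4.6250]
K = S⁻¹·BᵀPA = [0.1582 1.5859; -1.5786 -2.3236]
A−BK = [-0.3174 -0.6104; -0.5525 -1.2523]
AᵀP(A−BK) = [1.7592 3.1693; 3.1693 7.6609]
P' = Q + AᵀP(A−BK) = [9.7592 7.1693; 7.1693 11.6609]
tr(P') = 21.4201

21.4201


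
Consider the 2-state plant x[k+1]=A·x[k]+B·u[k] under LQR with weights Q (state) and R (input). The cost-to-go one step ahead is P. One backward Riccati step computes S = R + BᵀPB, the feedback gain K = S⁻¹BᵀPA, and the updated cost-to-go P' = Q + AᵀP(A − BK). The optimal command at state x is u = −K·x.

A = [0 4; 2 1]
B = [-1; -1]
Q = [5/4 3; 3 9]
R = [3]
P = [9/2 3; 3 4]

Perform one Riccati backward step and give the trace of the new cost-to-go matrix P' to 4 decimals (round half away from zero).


BᵀP = [-7.5000 -7.0000]
S = R + BᵀPB = [3] + [14.5000] = [17.5000]
BᵀPA = [-14.0000 -37.0000]
K = S⁻¹·BᵀPA = [-0.8000 -2.1143]
A−BK = [-0.8000 1.8857; 1.2000 -1.1143]
AᵀP(A−BK) = [4.8000 2.4000; 2.4000 21.7714]
P' = Q + AᵀP(A−BK) = [6.0500 5.4000; 5.4000 30.7714]
tr(P') = 36.8214

36.8214


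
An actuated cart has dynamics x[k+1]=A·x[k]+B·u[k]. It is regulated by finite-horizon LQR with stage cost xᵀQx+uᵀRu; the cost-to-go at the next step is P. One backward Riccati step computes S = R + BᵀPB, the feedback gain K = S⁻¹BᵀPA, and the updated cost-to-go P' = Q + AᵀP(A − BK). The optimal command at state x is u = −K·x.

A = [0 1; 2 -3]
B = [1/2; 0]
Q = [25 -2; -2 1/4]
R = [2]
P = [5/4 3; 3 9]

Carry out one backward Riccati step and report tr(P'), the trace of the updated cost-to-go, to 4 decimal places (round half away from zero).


115.1149

BᵀP = [0.6250 1.5000]
S = R + BᵀPB = [2] + [0.3125] = [2.3125]
BᵀPA = [3.0000 -3.8750]
K = S⁻¹·BᵀPA = [1.2973 -1.6757]
A−BK = [-0.6486 1.8378; 2.0000 -3.0000]
AᵀP(A−BK) = [32.1081 -42.9730; -42.9730 57.7568]
P' = Q + AᵀP(A−BK) = [57.1081 -44.9730; -44.9730 58.0068]
tr(P') = 115.1149


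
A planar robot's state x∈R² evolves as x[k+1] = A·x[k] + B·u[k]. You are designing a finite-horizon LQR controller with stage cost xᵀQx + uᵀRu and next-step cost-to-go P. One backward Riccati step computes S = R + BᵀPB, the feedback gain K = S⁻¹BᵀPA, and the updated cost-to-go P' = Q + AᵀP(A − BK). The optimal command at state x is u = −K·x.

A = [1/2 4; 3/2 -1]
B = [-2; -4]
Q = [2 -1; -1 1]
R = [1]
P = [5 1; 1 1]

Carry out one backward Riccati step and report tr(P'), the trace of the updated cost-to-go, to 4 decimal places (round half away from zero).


BᵀP = [-14.0000 -6.0000]
S = R + BᵀPB = [1] + [52.0000] = [53.0000]
BᵀPA = [-16.0000 -50.0000]
K = S⁻¹·BᵀPA = [-0.3019 -0.9434]
A−BK = [-0.1038 2.1132; 0.2925 -4.7736]
AᵀP(A−BK) = [0.1698 -1.0943; -1.0943 25.8302]
P' = Q + AᵀP(A−BK) = [2.1698 -2.0943; -2.0943 26.8302]
tr(P') = 29.0000

29.0000


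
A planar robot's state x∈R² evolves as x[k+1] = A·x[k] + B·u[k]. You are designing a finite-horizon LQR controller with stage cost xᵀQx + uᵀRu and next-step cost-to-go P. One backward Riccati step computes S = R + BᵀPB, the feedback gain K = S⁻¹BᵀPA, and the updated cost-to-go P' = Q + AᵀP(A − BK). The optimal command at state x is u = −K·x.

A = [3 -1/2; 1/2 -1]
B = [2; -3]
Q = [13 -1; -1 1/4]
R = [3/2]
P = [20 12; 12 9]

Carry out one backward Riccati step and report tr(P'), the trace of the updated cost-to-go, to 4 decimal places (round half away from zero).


251.4865

BᵀP = [4.0000 -3.0000]
S = R + BᵀPB = [3/2] + [17.0000] = [18.5000]
BᵀPA = [10.5000 1.0000]
K = S⁻¹·BᵀPA = [0.5676 0.0541]
A−BK = [1.8649 -0.6081; 2.2027 -0.8378]
AᵀP(A−BK) = [212.2905 -74.0676; -74.0676 25.9459]
P' = Q + AᵀP(A−BK) = [225.2905 -75.0676; -75.0676 26.1959]
tr(P') = 251.4865


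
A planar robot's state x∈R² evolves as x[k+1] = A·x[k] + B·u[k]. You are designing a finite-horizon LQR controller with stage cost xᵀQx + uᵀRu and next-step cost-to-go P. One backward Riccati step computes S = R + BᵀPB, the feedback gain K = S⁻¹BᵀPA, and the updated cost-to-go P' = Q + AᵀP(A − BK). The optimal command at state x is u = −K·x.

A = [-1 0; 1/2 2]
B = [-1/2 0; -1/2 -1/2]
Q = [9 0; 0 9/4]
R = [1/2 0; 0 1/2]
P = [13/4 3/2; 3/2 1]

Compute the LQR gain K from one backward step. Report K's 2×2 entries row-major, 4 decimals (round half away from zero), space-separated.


BᵀP = [-2.3750 -1.2500; -0.7500 -0.5000]
S = R + BᵀPB = [1/2 0; 0 1/2] + [1.8125 0.6250; 0.6250 0.2500] = [2.3125 0.6250; 0.6250 0.7500]
BᵀPA = [1.7500 -2.5000; 0.5000 -1.0000]
K = S⁻¹·BᵀPA = [0.7442 -0.9302; 0.0465 -0.5581]
A−BK = [-0.6279 -0.4651; 0.8953 1.2558]
AᵀP(A−BK) = [0.6744 -0.0930; -0.0930 1.1163]
P' = Q + AᵀP(A−BK) = [9.6744 -0.0930; -0.0930 3.3663]
tr(P') = 13.0407

0.7442 -0.9302 0.0465 -0.5581


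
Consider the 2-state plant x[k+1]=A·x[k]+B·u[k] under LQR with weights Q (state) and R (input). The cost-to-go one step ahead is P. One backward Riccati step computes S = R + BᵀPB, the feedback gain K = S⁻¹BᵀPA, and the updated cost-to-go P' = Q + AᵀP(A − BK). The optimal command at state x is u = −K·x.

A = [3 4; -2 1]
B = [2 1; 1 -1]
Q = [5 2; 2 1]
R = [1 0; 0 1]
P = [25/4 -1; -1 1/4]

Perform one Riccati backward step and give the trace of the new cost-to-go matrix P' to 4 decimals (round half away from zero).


BᵀP = [11.5000 -1.7500; 7.2500 -1.2500]
S = R + BᵀPB = [1 0; 0 1] + [21.2500 13.2500; 13.2500 8.5000] = [22.2500 13.2500; 13.2500 9.5000]
BᵀPA = [38.0000 44.2500; 24.2500 27.7500]
K = S⁻¹·BᵀPA = [1.1082 1.4712; 1.0070 0.8691]
A−BK = [-0.2234 0.1885; -2.1012 0.3979]
AᵀP(A−BK) = [2.7190 2.5183; 2.5183 3.0314]
P' = Q + AᵀP(A−BK) = [7.7190 4.5183; 4.5183 4.0314]
tr(P') = 11.7504

11.7504


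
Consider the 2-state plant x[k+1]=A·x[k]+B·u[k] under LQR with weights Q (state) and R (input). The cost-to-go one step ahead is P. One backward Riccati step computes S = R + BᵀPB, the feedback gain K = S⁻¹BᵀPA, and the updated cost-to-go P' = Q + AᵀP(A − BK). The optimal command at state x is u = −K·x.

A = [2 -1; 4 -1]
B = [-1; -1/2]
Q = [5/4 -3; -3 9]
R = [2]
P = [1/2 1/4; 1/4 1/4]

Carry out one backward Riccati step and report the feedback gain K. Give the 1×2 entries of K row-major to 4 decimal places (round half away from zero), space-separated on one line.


BᵀP = [-0.6250 -0.3750]
S = R + BᵀPB = [2] + [0.8125] = [2.8125]
BᵀPA = [-2.7500 1.0000]
K = S⁻¹·BᵀPA = [-0.9778 0.3556]
A−BK = [1.0222 -0.6444; 3.5111 -0.8222]
AᵀP(A−BK) = [7.3111 -2.5222; -2.5222 0.8944]
P' = Q + AᵀP(A−BK) = [8.5611 -5.5222; -5.5222 9.8944]
tr(P') = 18.4556

-0.9778 0.3556


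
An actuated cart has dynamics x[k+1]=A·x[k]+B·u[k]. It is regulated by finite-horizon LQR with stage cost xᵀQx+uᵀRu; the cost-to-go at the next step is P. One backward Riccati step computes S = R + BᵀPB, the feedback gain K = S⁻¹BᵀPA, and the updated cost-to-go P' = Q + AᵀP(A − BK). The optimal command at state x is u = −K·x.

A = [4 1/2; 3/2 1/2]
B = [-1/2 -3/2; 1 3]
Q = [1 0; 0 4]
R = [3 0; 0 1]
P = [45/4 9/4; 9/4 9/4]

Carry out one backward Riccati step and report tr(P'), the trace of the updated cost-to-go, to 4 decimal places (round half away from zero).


173.3372

BᵀP = [-3.3750 1.1250; -10.1250 3.3750]
S = R + BᵀPB = [3 0; 0 1] + [2.8125 8.4375; 8.4375 25.3125] = [5.8125 8.4375; 8.4375 26.3125]
BᵀPA = [-11.8125 -1.1250; -35.4375 -3.3750]
K = S⁻¹·BᵀPA = [-0.1445 -0.0138; -1.3005 -0.1239]
A−BK = [1.9771 0.3073; 5.5459 0.8853]
AᵀP(A−BK) = [164.2706 25.8234; 25.8234 4.0665]
P' = Q + AᵀP(A−BK) = [165.2706 25.8234; 25.8234 8.0665]
tr(P') = 173.3372


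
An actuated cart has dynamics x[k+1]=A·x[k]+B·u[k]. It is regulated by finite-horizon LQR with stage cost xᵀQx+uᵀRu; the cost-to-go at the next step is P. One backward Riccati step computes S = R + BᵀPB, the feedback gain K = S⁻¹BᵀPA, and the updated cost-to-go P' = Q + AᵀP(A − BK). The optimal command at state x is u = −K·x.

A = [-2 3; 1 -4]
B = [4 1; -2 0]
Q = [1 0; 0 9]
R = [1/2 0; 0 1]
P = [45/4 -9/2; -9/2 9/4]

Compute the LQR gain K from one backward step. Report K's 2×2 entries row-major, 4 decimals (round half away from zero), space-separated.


BᵀP = [54.0000 -22.5000; 11.2500 -4.5000]
S = R + BᵀPB = [1/2 0; 0 1] + [261.0000 54.0000; 54.0000 11.2500] = [261.5000 54.0000; 54.0000 12.2500]
BᵀPA = [-130.5000 252.0000; -27.0000 51.7500]
K = S⁻¹·BᵀPA = [-0.4893 1.0178; -0.0470 -0.2623]
A−BK = [0.0043 -0.8090; 0.0213 -1.9643]
AᵀP(A−BK) = [0.1223 -0.2545; -0.2545 2.3293]
P' = Q + AᵀP(A−BK) = [1.1223 -0.2545; -0.2545 11.3293]
tr(P') = 12.4516

-0.4893 1.0178 -0.0470 -0.2623


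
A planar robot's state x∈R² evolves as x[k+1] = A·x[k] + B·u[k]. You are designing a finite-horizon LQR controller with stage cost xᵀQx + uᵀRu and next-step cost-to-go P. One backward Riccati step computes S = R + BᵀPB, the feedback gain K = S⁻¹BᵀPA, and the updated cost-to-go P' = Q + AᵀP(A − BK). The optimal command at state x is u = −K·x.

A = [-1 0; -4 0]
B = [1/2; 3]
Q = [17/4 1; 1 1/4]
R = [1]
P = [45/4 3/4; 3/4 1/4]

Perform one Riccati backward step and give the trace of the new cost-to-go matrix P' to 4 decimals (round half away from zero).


BᵀP = [7.8750 1.1250]
S = R + BᵀPB = [1] + [7.3125] = [8.3125]
BᵀPA = [-12.3750 0.0000]
K = S⁻¹·BᵀPA = [-1.4887 0.0000]
A−BK = [-0.2556 0.0000; 0.4662 0.0000]
AᵀP(A−BK) = [2.8271 0.0000; 0.0000 0.0000]
P' = Q + AᵀP(A−BK) = [7.0771 1.0000; 1.0000 0.2500]
tr(P') = 7.3271

7.3271


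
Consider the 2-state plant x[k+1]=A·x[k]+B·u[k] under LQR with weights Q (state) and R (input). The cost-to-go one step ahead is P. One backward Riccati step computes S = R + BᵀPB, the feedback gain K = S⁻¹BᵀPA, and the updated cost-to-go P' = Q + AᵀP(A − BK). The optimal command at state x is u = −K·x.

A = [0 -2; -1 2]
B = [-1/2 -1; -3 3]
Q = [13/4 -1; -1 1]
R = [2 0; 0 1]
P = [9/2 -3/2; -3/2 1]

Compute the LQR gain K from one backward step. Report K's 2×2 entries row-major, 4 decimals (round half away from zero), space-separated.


BᵀP = [2.2500 -2.2500; -9.0000 4.5000]
S = R + BᵀPB = [2 0; 0 1] + [5.6250 -9.0000; -9.0000 22.5000] = [7.6250 -9.0000; -9.0000 23.5000]
BᵀPA = [2.2500 -9.0000; -4.5000 27.0000]
K = S⁻¹·BᵀPA = [0.1260 0.3208; -0.1432 1.2718]
A−BK = [-0.0802 -0.5678; -0.1922 -0.8530]
AᵀP(A−BK) = [0.0719 0.0013; 0.0013 2.5487]
P' = Q + AᵀP(A−BK) = [3.3219 -0.9987; -0.9987 3.5487]
tr(P') = 6.8706

0.1260 0.3208 -0.1432 1.2718


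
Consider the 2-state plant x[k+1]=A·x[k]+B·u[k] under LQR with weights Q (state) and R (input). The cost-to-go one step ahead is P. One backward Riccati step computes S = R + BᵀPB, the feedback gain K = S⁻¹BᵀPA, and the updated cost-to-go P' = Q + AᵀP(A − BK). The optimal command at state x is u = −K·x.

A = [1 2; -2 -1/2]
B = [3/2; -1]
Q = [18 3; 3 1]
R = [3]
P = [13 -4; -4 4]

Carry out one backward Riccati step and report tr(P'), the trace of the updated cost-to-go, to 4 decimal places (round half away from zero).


29.7409

BᵀP = [23.5000 -10.0000]
S = R + BᵀPB = [3] + [45.2500] = [48.2500]
BᵀPA = [43.5000 52.0000]
K = S⁻¹·BᵀPA = [0.9016 1.0777]
A−BK = [-0.3523 0.3834; -1.0984 0.5777]
AᵀP(A−BK) = [5.7824 1.1192; 1.1192 4.9585]
P' = Q + AᵀP(A−BK) = [23.7824 4.1192; 4.1192 5.9585]
tr(P') = 29.7409


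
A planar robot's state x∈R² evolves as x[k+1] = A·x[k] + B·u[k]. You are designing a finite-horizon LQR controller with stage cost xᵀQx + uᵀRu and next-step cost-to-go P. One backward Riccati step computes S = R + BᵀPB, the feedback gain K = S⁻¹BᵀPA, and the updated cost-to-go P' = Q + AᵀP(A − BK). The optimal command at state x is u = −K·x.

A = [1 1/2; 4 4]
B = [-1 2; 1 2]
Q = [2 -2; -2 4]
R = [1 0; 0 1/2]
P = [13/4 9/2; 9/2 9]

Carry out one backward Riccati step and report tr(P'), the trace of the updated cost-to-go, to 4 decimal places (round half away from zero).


BᵀP = [1.2500 4.5000; 15.5000 27.0000]
S = R + BᵀPB = [1 0; 0 1/2] + [3.2500 11.5000; 11.5000 85.0000] = [4.2500 11.5000; 11.5000 85.5000]
BᵀPA = [19.2500 18.6250; 123.5000 115.7500]
K = S⁻¹·BᵀPA = [0.9762 1.1306; 1.3131 1.2017]
A−BK = [-0.6501 -0.7729; 0.3975 0.4659]
AᵀP(A−BK) = [2.2850 2.4470; 2.4470 2.6545]
P' = Q + AᵀP(A−BK) = [4.2850 0.4470; 0.4470 6.6545]
tr(P') = 10.9396

10.9396


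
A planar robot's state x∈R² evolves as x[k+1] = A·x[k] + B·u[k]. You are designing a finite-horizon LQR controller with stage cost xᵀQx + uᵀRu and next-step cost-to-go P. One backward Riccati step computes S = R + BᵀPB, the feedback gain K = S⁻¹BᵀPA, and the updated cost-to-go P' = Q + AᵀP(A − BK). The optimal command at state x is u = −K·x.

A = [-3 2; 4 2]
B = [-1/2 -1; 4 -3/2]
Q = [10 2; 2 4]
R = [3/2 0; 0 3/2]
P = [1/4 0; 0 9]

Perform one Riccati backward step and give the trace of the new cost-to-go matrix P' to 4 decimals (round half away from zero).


18.2367

BᵀP = [-0.1250 36.0000; -0.2500 -13.5000]
S = R + BᵀPB = [3/2 0; 0 3/2] + [144.0625 -53.8750; -53.8750 20.5000] = [145.5625 -53.8750; -53.8750 22.0000]
BᵀPA = [144.3750 71.7500; -53.2500 -27.5000]
K = S⁻¹·BᵀPA = [1.0252 0.3233; 0.0900 -0.4583]
A−BK = [-2.3974 1.7033; 0.0344 0.0194]
AᵀP(A−BK) = [3.0361 -0.5796; -0.5796 1.2006]
P' = Q + AᵀP(A−BK) = [13.0361 1.4204; 1.4204 5.2006]
tr(P') = 18.2367


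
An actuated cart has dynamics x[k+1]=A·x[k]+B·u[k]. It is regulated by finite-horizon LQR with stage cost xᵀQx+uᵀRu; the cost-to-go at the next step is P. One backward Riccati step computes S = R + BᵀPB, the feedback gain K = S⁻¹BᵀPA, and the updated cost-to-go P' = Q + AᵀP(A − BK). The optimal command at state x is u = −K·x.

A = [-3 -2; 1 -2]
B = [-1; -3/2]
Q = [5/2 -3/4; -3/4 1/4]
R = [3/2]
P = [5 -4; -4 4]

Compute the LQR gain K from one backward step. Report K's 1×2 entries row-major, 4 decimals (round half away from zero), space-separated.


-1.4286 0.5714

BᵀP = [1.0000 -2.0000]
S = R + BᵀPB = [3/2] + [2.0000] = [3.5000]
BᵀPA = [-5.0000 2.0000]
K = S⁻¹·BᵀPA = [-1.4286 0.5714]
A−BK = [-4.4286 -1.4286; -1.1429 -1.1429]
AᵀP(A−BK) = [65.8571 8.8571; 8.8571 2.8571]
P' = Q + AᵀP(A−BK) = [68.3571 8.1071; 8.1071 3.1071]
tr(P') = 71.4643


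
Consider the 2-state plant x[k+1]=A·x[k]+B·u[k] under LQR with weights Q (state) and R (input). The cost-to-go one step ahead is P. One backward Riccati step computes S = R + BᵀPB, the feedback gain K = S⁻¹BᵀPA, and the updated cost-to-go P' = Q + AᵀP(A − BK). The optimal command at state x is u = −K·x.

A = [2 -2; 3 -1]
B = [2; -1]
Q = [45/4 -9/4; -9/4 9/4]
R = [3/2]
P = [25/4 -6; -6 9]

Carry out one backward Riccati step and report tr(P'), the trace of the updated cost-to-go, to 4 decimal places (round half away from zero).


BᵀP = [18.5000 -21.0000]
S = R + BᵀPB = [3/2] + [58.0000] = [59.5000]
BᵀPA = [-26.0000 -16.0000]
K = S⁻¹·BᵀPA = [-0.4370 -0.2689]
A−BK = [2.8739 -1.4622; 2.5630 -1.2689]
AᵀP(A−BK) = [22.6387 -10.9916; -10.9916 5.6975]
P' = Q + AᵀP(A−BK) = [33.8887 -13.2416; -13.2416 7.9475]
tr(P') = 41.8361

41.8361


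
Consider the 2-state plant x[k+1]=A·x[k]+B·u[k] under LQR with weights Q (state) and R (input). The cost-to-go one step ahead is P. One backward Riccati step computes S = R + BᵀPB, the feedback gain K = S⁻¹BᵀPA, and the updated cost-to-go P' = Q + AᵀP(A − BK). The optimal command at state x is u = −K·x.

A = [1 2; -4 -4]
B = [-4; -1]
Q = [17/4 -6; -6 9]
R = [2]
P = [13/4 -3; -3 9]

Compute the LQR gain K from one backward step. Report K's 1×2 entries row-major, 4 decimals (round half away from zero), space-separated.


-0.5641 -0.8205

BᵀP = [-10.0000 3.0000]
S = R + BᵀPB = [2] + [37.0000] = [39.0000]
BᵀPA = [-22.0000 -32.0000]
K = S⁻¹·BᵀPA = [-0.5641 -0.8205]
A−BK = [-1.2564 -1.2821; -4.5641 -4.8205]
AᵀP(A−BK) = [158.8397 168.4487; 168.4487 178.7436]
P' = Q + AᵀP(A−BK) = [163.0897 162.4487; 162.4487 187.7436]
tr(P') = 350.8333


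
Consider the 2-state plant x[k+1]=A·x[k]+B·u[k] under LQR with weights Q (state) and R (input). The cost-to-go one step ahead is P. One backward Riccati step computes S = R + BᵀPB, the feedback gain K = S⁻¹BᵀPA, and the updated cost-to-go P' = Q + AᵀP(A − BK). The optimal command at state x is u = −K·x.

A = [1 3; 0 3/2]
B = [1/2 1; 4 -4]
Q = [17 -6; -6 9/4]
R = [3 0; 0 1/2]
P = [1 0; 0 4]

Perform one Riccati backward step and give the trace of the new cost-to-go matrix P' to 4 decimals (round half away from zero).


26.4761

BᵀP = [0.5000 16.0000; 1.0000 -16.0000]
S = R + BᵀPB = [3 0; 0 1/2] + [64.2500 -63.5000; -63.5000 65.0000] = [67.2500 -63.5000; -63.5000 65.5000]
BᵀPA = [0.5000 25.5000; 1.0000 -21.0000]
K = S⁻¹·BᵀPA = [0.2583 0.9037; 0.2657 0.5555]
A−BK = [0.6052 1.9926; 0.0295 0.1072]
AᵀP(A−BK) = [0.6052 1.9926; 1.9926 6.6209]
P' = Q + AᵀP(A−BK) = [17.6052 -4.0074; -4.0074 8.8709]
tr(P') = 26.4761


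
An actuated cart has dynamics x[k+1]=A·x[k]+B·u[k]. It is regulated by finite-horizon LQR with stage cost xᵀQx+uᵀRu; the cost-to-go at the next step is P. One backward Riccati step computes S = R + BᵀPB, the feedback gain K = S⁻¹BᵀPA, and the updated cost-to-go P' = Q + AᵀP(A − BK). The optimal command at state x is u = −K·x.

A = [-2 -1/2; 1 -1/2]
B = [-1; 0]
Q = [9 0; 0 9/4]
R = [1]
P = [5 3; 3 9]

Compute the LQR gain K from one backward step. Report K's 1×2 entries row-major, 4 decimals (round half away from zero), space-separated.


1.1667 0.6667

BᵀP = [-5.0000 -3.0000]
S = R + BᵀPB = [1] + [5.0000] = [6.0000]
BᵀPA = [7.0000 4.0000]
K = S⁻¹·BᵀPA = [1.1667 0.6667]
A−BK = [-0.8333 0.1667; 1.0000 -0.5000]
AᵀP(A−BK) = [8.8333 -2.6667; -2.6667 2.3333]
P' = Q + AᵀP(A−BK) = [17.8333 -2.6667; -2.6667 4.5833]
tr(P') = 22.4167


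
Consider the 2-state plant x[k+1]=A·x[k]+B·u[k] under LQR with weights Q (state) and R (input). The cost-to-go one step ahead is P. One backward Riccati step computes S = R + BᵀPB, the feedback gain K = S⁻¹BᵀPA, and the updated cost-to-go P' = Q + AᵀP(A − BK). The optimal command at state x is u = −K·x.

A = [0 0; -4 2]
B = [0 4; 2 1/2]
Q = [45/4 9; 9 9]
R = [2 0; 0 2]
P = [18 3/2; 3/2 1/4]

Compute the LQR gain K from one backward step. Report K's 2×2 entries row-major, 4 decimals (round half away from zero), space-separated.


-0.3956 0.1978 -0.0664 0.0332

BᵀP = [3.0000 0.5000; 72.7500 6.1250]
S = R + BᵀPB = [2 0; 0 2] + [1.0000 12.2500; 12.2500 294.0625] = [3.0000 12.2500; 12.2500 296.0625]
BᵀPA = [-2.0000 1.0000; -24.5000 12.2500]
K = S⁻¹·BᵀPA = [-0.3956 0.1978; -0.0664 0.0332]
A−BK = [0.2655 -0.1328; -3.1756 1.5878]
AᵀP(A−BK) = [1.5824 -0.7912; -0.7912 0.3956]
P' = Q + AᵀP(A−BK) = [12.8324 8.2088; 8.2088 9.3956]
tr(P') = 22.2280


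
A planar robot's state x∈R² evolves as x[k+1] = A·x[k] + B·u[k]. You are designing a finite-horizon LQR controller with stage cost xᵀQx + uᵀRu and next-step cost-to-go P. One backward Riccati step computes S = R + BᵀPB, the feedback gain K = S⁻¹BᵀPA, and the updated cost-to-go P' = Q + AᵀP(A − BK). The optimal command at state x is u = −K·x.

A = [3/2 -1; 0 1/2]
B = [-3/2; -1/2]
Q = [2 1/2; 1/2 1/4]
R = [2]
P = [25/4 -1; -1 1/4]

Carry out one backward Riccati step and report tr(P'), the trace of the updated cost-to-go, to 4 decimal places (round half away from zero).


BᵀP = [-8.8750 1.3750]
S = R + BᵀPB = [2] + [12.6250] = [14.6250]
BᵀPA = [-13.3125 9.5625]
K = S⁻¹·BᵀPA = [-0.9103 0.6538]
A−BK = [0.1346 -0.0192; -0.4551 0.8269]
AᵀP(A−BK) = [1.9447 -1.4207; -1.4207 1.0601]
P' = Q + AᵀP(A−BK) = [3.9447 -0.9207; -0.9207 1.3101]
tr(P') = 5.2548

5.2548


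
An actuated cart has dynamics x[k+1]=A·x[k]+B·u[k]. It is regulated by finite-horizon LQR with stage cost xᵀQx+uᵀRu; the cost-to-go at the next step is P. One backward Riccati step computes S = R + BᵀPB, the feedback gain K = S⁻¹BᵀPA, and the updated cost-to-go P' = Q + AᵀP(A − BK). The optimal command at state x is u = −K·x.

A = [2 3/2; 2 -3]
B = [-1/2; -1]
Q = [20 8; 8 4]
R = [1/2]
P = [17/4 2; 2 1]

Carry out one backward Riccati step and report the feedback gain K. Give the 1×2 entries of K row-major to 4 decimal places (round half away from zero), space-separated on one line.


BᵀP = [-4.1250 -2.0000]
S = R + BᵀPB = [1/2] + [4.0625] = [4.5625]
BᵀPA = [-12.2500 -0.1875]
K = S⁻¹·BᵀPA = [-2.6849 -0.0411]
A−BK = [0.6575 1.4795; -0.6849 -3.0411]
AᵀP(A−BK) = [4.1096 0.2466; 0.2466 0.5548]
P' = Q + AᵀP(A−BK) = [24.1096 8.2466; 8.2466 4.5548]
tr(P') = 28.6644

-2.6849 -0.0411


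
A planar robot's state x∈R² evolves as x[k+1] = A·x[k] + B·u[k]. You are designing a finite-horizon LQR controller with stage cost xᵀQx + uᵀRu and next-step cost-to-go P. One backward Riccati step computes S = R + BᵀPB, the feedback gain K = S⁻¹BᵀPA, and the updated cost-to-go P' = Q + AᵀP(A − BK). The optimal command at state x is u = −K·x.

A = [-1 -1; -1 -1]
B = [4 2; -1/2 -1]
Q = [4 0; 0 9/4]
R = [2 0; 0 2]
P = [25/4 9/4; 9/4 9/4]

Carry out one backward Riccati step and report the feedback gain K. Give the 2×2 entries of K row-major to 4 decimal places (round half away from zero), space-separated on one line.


BᵀP = [23.8750 7.8750; 10.2500 2.2500]
S = R + BᵀPB = [2 0; 0 2] + [91.5625 39.8750; 39.8750 18.2500] = [93.5625 39.8750; 39.8750 20.2500]
BᵀPA = [-31.7500 -31.7500; -12.5000 -12.5000]
K = S⁻¹·BᵀPA = [-0.4744 -0.4744; 0.3168 0.3168]
A−BK = [0.2638 0.2638; -0.9204 -0.9204]
AᵀP(A−BK) = [1.8991 1.8991; 1.8991 1.8991]
P' = Q + AᵀP(A−BK) = [5.8991 1.8991; 1.8991 4.1491]
tr(P') = 10.0481

-0.4744 -0.4744 0.3168 0.3168


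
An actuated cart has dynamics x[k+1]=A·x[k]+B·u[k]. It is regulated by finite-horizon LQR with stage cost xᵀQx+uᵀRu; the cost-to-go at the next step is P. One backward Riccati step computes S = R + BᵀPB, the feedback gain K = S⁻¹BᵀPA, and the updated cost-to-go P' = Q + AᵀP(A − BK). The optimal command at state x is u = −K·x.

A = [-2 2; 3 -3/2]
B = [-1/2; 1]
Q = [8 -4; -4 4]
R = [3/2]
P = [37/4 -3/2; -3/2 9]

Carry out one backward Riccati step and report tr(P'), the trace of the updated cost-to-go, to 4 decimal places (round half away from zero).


43.4541

BᵀP = [-6.1250 9.7500]
S = R + BᵀPB = [3/2] + [12.8125] = [14.3125]
BᵀPA = [41.5000 -26.8750]
K = S⁻¹·BᵀPA = [2.8996 -1.8777]
A−BK = [-0.5502 1.0611; 0.1004 0.3777]
AᵀP(A−BK) = [15.6681 -13.0742; -13.0742 15.7860]
P' = Q + AᵀP(A−BK) = [23.6681 -17.0742; -17.0742 19.7860]
tr(P') = 43.4541


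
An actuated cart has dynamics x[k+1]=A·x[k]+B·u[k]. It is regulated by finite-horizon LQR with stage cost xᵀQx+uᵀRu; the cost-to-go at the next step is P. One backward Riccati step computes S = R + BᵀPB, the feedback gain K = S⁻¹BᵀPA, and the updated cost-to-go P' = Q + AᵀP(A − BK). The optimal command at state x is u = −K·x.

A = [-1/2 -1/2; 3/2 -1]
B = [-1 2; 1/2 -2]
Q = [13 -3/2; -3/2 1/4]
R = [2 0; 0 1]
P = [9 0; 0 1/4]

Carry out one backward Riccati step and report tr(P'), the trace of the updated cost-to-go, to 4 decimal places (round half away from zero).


14.1222

BᵀP = [-9.0000 0.1250; 18.0000 -0.5000]
S = R + BᵀPB = [2 0; 0 1] + [9.0625 -18.2500; -18.2500 37.0000] = [11.0625 -18.2500; -18.2500 38.0000]
BᵀPA = [4.6875 4.3750; -9.7500 -8.5000]
K = S⁻¹·BᵀPA = [0.0021 0.1274; -0.2555 -0.1625]
A−BK = [0.0132 -0.0476; 0.9878 -1.3887]
AᵀP(A−BK) = [0.3108 -0.3065; -0.3065 0.5614]
P' = Q + AᵀP(A−BK) = [13.3108 -1.8065; -1.8065 0.8114]
tr(P') = 14.1222


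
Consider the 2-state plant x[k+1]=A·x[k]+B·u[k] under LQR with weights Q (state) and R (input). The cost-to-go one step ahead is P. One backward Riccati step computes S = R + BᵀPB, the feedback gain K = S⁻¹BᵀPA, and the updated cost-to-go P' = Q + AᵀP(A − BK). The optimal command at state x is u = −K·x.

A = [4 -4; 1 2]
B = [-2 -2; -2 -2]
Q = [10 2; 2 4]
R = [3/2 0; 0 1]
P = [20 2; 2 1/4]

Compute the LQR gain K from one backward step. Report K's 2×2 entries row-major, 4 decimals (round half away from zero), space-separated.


BᵀP = [-44.0000 -4.5000; -44.0000 -4.5000]
S = R + BᵀPB = [3/2 0; 0 1] + [97.0000 97.0000; 97.0000 97.0000] = [98.5000 97.0000; 97.0000 98.0000]
BᵀPA = [-180.5000 167.0000; -180.5000 167.0000]
K = S⁻¹·BᵀPA = [-0.7398 0.6844; -1.1096 1.0266]
A−BK = [0.3012 -0.5779; -2.6988 5.4221]
AᵀP(A−BK) = [2.4360 -2.6527; -2.6527 3.2520]
P' = Q + AᵀP(A−BK) = [12.4360 -0.6527; -0.6527 7.2520]
tr(P') = 19.6880

-0.7398 0.6844 -1.1096 1.0266


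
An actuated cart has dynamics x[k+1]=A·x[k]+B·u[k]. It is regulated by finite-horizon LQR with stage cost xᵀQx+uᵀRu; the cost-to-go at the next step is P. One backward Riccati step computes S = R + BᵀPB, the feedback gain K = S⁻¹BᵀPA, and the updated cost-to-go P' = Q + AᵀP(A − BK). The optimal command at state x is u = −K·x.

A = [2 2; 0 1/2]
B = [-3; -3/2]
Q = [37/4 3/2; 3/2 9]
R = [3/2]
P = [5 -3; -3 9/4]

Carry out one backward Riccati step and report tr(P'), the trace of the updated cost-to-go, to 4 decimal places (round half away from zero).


21.3912

BᵀP = [-10.5000 5.6250]
S = R + BᵀPB = [3/2] + [23.0625] = [24.5625]
BᵀPA = [-21.0000 -18.1875]
K = S⁻¹·BᵀPA = [-0.8550 -0.7405]
A−BK = [-0.5649 -0.2214; -1.2824 -0.6107]
AᵀP(A−BK) = [2.0458 1.4504; 1.4504 1.0954]
P' = Q + AᵀP(A−BK) = [11.2958 2.9504; 2.9504 10.0954]
tr(P') = 21.3912


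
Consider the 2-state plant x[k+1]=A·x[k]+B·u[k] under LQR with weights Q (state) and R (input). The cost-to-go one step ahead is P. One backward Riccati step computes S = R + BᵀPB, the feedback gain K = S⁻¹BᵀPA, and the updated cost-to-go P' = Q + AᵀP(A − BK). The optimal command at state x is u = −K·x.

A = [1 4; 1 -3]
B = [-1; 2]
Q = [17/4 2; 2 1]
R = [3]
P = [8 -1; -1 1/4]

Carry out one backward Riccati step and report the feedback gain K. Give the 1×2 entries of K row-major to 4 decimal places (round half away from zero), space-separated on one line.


BᵀP = [-10.0000 1.5000]
S = R + BᵀPB = [3] + [13.0000] = [16.0000]
BᵀPA = [-8.5000 -44.5000]
K = S⁻¹·BᵀPA = [-0.5313 -2.7813]
A−BK = [0.4688 1.2188; 2.0625 2.5625]
AᵀP(A−BK) = [1.7344 6.6094; 6.6094 30.4844]
P' = Q + AᵀP(A−BK) = [5.9844 8.6094; 8.6094 31.4844]
tr(P') = 37.4688

-0.5313 -2.7813


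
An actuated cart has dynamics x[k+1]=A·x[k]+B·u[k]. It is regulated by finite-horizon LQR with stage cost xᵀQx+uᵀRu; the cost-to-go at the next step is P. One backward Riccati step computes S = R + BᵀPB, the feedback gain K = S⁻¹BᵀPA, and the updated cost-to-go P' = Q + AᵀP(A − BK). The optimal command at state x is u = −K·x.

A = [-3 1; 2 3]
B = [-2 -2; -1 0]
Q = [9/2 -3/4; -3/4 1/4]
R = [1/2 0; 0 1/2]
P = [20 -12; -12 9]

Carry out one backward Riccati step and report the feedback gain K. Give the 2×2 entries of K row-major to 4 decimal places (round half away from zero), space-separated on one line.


BᵀP = [-28.0000 15.0000; -40.0000 24.0000]
S = R + BᵀPB = [1/2 0; 0 1/2] + [41.0000 56.0000; 56.0000 80.0000] = [41.5000 56.0000; 56.0000 80.5000]
BᵀPA = [114.0000 17.0000; 168.0000 32.0000]
K = S⁻¹·BᵀPA = [-1.1282 -2.0684; 2.8718 1.8364]
A−BK = [0.4872 0.5360; 0.8718 0.9316]
AᵀP(A−BK) = [6.1538 5.2821; 5.2821 5.3980]
P' = Q + AᵀP(A−BK) = [10.6538 4.5321; 4.5321 5.6480]
tr(P') = 16.3019

-1.1282 -2.0684 2.8718 1.8364


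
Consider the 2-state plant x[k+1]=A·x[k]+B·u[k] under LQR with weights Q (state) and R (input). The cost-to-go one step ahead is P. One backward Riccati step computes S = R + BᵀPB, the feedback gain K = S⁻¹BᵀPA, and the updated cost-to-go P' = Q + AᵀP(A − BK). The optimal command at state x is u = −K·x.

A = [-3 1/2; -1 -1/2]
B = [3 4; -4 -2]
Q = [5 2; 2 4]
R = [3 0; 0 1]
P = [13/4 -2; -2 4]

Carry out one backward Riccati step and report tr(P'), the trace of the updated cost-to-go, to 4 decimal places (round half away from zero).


BᵀP = [17.7500 -22.0000; 17.0000 -16.0000]
S = R + BᵀPB = [3 0; 0 1] + [141.2500 115.0000; 115.0000 100.0000] = [144.2500 115.0000; 115.0000 101.0000]
BᵀPA = [-31.2500 19.8750; -35.0000 16.5000]
K = S⁻¹·BᵀPA = [0.6463 0.0817; -1.0824 0.0703]
A−BK = [-0.6093 -0.0264; -0.5797 -0.0325]
AᵀP(A−BK) = [3.5624 0.1398; 0.1398 0.0280]
P' = Q + AᵀP(A−BK) = [8.5624 2.1398; 2.1398 4.0280]
tr(P') = 12.5904

12.5904
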